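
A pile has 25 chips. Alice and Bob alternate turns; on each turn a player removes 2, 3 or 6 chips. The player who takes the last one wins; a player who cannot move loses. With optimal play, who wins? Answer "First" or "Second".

First

Mark each pile size as W (mover wins) or L (mover loses):
i:   0  1  2  3  4  5  6  7  8  9 10 11 12 13 14 15 16 17 18 19 20 21 22 23 24 25
     L  L  W  W  W  L  W  W  W  L  L  W  W  W  L  W  W  W  L  L  W  W  W  L  W  W
Position 25 is W, so the first player wins.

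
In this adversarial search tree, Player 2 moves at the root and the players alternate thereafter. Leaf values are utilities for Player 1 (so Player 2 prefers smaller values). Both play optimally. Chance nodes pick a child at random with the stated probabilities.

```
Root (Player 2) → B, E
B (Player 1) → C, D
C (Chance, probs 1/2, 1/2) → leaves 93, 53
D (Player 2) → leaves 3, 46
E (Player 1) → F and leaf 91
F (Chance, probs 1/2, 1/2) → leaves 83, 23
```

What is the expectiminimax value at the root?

C (Chance): 1/2·93 + 1/2·53 = 73
D (Player 2): min(3, 46) = 3
B (Player 1): max(73, 3) = 73
F (Chance): 1/2·83 + 1/2·23 = 53
E (Player 1): max(53, 91) = 91
Root (Player 2): min(73, 91) = 73

73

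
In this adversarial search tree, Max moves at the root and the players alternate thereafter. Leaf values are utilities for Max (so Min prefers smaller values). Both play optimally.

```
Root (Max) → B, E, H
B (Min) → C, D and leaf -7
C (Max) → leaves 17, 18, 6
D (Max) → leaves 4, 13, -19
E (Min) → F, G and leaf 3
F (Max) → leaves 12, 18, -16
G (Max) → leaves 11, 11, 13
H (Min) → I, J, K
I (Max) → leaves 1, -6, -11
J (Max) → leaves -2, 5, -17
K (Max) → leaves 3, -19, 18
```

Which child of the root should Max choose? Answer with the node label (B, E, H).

E

C (Max): max(17, 18, 6) = 18
D (Max): max(4, 13, -19) = 13
B (Min): min(18, 13, -7) = -7
F (Max): max(12, 18, -16) = 18
G (Max): max(11, 11, 13) = 13
E (Min): min(18, 13, 3) = 3
I (Max): max(1, -6, -11) = 1
J (Max): max(-2, 5, -17) = 5
K (Max): max(3, -19, 18) = 18
H (Min): min(1, 5, 18) = 1
Root (Max): max(-7, 3, 1) = 3
Max picks the child with the highest value: E (value 3).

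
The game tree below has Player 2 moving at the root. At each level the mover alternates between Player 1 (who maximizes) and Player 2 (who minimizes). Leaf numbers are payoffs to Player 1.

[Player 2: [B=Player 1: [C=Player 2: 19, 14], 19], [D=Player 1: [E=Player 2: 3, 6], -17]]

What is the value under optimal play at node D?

E: min(3, 6) = 3
D: max(3, -17) = 3

3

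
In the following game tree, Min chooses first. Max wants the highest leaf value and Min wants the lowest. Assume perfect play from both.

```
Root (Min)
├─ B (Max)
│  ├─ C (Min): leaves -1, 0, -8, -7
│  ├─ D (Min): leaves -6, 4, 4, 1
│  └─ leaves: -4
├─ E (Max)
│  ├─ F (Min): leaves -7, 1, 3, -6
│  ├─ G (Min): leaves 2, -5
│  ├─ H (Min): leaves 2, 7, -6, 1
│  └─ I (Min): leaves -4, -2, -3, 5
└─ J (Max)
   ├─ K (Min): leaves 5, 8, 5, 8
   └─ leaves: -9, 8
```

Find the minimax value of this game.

-4

C (Min): min(-1, 0, -8, -7) = -8
D (Min): min(-6, 4, 4, 1) = -6
B (Max): max(-8, -6, -4) = -4
F (Min): min(-7, 1, 3, -6) = -7
G (Min): min(2, -5) = -5
H (Min): min(2, 7, -6, 1) = -6
I (Min): min(-4, -2, -3, 5) = -4
E (Max): max(-7, -5, -6, -4) = -4
K (Min): min(5, 8, 5, 8) = 5
J (Max): max(5, -9, 8) = 8
Root (Min): min(-4, -4, 8) = -4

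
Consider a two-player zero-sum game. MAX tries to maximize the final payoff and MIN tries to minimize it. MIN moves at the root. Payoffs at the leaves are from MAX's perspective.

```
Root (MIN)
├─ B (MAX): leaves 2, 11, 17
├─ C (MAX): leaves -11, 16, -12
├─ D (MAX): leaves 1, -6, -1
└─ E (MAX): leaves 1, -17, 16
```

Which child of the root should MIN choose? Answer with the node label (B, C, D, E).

D

B (MAX): max(2, 11, 17) = 17
C (MAX): max(-11, 16, -12) = 16
D (MAX): max(1, -6, -1) = 1
E (MAX): max(1, -17, 16) = 16
Root (MIN): min(17, 16, 1, 16) = 1
MIN picks the child with the lowest value: D (value 1).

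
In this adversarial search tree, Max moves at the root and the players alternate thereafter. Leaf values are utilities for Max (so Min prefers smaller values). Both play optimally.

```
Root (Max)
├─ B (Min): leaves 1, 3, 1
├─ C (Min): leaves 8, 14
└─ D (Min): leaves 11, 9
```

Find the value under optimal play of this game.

9

B (Min): min(1, 3, 1) = 1
C (Min): min(8, 14) = 8
D (Min): min(11, 9) = 9
Root (Max): max(1, 8, 9) = 9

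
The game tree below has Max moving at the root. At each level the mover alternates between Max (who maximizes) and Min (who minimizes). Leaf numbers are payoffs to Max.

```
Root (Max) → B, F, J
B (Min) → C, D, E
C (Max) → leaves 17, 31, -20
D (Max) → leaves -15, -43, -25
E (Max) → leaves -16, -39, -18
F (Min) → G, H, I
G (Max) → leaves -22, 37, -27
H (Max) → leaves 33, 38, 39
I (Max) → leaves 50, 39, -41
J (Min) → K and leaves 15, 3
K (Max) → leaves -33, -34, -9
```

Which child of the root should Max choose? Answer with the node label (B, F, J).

F

C (Max): max(17, 31, -20) = 31
D (Max): max(-15, -43, -25) = -15
E (Max): max(-16, -39, -18) = -16
B (Min): min(31, -15, -16) = -16
G (Max): max(-22, 37, -27) = 37
H (Max): max(33, 38, 39) = 39
I (Max): max(50, 39, -41) = 50
F (Min): min(37, 39, 50) = 37
K (Max): max(-33, -34, -9) = -9
J (Min): min(-9, 15, 3) = -9
Root (Max): max(-16, 37, -9) = 37
Max picks the child with the highest value: F (value 37).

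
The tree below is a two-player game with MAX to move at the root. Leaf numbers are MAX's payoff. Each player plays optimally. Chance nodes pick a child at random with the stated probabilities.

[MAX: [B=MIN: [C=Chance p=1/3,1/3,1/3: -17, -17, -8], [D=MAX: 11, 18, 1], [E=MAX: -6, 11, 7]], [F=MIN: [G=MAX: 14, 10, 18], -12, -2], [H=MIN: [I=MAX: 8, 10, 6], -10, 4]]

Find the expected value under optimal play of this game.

-10

C (Chance): 1/3·-17 + 1/3·-17 + 1/3·-8 = -14
D (MAX): max(11, 18, 1) = 18
E (MAX): max(-6, 11, 7) = 11
B (MIN): min(-14, 18, 11) = -14
G (MAX): max(14, 10, 18) = 18
F (MIN): min(18, -12, -2) = -12
I (MAX): max(8, 10, 6) = 10
H (MIN): min(10, -10, 4) = -10
Root (MAX): max(-14, -12, -10) = -10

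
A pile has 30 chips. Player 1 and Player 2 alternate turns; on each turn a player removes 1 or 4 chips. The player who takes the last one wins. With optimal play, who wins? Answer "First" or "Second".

Second

Positions where the player to move wins (W) vs loses (L):
i:   0  1  2  3  4  5  6  7  8  9 10 11 12 13 14 15 16 17 18 19 20 21 22 23 24 25 26 27 28 29 30
     L  W  L  W  W  L  W  L  W  W  L  W  L  W  W  L  W  L  W  W  L  W  L  W  W  L  W  L  W  W  L
Position 30 is L, so the second player wins.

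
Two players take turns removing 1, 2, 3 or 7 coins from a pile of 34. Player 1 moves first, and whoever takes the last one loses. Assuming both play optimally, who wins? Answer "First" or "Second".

First

Compute winning (W) and losing (L) positions by backward induction:
i:   0  1  2  3  4  5  6  7  8  9 10 11 12 13 14 15 16 17 18 19 20 21 22 23 24 25 26 27 28 29 30 31 32 33 34
     W  L  W  W  W  L  W  W  W  L  W  W  W  L  W  W  W  L  W  W  W  L  W  W  W  L  W  W  W  L  W  W  W  L  W
Position 34 is W, so the first player wins.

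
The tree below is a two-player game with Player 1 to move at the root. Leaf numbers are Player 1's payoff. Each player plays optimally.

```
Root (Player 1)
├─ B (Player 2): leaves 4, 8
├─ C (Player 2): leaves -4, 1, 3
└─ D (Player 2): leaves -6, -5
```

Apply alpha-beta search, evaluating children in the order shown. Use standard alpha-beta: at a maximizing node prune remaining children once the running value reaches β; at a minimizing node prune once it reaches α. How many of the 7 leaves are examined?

B [α=-∞,β=+∞]: v=4
C [α=4,β=+∞]: v=-4 after child 1 ≤ α → α-cutoff, skip 2
D [α=4,β=+∞]: v=-6 after child 1 ≤ α → α-cutoff, skip 1
Root [α=-∞,β=+∞]: v=4
Leaves evaluated: 4 of 7.

4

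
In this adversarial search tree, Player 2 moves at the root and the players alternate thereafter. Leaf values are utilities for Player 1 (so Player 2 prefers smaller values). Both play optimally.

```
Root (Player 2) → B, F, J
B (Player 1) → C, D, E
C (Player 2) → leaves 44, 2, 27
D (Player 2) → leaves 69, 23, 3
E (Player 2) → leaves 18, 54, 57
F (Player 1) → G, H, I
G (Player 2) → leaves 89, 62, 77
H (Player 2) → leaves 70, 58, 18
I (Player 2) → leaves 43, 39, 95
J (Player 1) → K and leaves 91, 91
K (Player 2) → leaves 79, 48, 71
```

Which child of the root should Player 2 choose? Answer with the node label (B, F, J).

C (Player 2): min(44, 2, 27) = 2
D (Player 2): min(69, 23, 3) = 3
E (Player 2): min(18, 54, 57) = 18
B (Player 1): max(2, 3, 18) = 18
G (Player 2): min(89, 62, 77) = 62
H (Player 2): min(70, 58, 18) = 18
I (Player 2): min(43, 39, 95) = 39
F (Player 1): max(62, 18, 39) = 62
K (Player 2): min(79, 48, 71) = 48
J (Player 1): max(48, 91, 91) = 91
Root (Player 2): min(18, 62, 91) = 18
Player 2 picks the child with the lowest value: B (value 18).

B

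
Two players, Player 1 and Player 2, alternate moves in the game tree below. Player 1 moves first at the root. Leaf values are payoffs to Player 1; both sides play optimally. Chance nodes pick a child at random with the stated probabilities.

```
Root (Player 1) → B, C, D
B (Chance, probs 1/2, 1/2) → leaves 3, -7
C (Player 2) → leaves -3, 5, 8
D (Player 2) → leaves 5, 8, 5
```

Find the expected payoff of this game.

5

B (Chance): 1/2·3 + 1/2·-7 = -2
C (Player 2): min(-3, 5, 8) = -3
D (Player 2): min(5, 8, 5) = 5
Root (Player 1): max(-2, -3, 5) = 5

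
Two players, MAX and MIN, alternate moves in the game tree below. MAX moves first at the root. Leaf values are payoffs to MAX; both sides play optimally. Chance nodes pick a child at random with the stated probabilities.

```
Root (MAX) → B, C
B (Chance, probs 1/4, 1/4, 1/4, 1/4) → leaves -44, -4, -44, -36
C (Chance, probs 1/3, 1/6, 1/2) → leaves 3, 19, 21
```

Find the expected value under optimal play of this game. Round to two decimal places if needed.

B (Chance): 1/4·-44 + 1/4·-4 + 1/4·-44 + 1/4·-36 = -32
C (Chance): 1/3·3 + 1/6·19 + 1/2·21 = 14.67
Root (MAX): max(-32, 14.67) = 14.67

14.67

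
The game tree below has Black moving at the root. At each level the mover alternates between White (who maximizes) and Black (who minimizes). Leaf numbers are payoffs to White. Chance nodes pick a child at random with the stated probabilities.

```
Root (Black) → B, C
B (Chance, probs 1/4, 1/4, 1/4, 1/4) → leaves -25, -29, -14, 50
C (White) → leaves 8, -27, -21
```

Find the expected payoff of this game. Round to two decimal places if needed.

-4.5

B (Chance): 1/4·-25 + 1/4·-29 + 1/4·-14 + 1/4·50 = -4.5
C (White): max(8, -27, -21) = 8
Root (Black): min(-4.5, 8) = -4.5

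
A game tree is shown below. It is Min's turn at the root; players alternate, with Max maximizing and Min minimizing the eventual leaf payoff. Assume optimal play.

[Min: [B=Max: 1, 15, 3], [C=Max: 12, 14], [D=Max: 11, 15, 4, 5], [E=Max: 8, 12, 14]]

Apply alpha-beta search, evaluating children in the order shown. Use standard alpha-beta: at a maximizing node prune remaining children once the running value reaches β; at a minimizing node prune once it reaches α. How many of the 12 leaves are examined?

10

B [α=-∞,β=+∞]: v=15
C [α=-∞,β=15]: v=14
D [α=-∞,β=14]: v=15 after child 2 ≥ β → β-cutoff, skip 2
E [α=-∞,β=14]: v=14
Root [α=-∞,β=+∞]: v=14
Leaves evaluated: 10 of 12.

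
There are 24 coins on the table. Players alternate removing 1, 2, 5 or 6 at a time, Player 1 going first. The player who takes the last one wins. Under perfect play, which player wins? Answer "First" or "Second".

Second

W/L table (W = player to move can force a win):
i:   0  1  2  3  4  5  6  7  8  9 10 11 12 13 14 15 16 17 18 19 20 21 22 23 24
     L  W  W  L  W  W  W  L  W  W  L  W  W  W  L  W  W  L  W  W  W  L  W  W  L
Position 24 is L, so the second player wins.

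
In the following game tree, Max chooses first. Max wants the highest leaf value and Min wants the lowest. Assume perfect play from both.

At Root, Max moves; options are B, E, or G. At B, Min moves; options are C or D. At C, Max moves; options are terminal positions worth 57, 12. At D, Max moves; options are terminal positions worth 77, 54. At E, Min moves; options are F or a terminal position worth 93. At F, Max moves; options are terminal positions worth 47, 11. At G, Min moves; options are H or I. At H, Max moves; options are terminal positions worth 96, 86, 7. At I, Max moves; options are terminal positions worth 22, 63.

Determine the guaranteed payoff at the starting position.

63

C (Max): max(57, 12) = 57
D (Max): max(77, 54) = 77
B (Min): min(57, 77) = 57
F (Max): max(47, 11) = 47
E (Min): min(47, 93) = 47
H (Max): max(96, 86, 7) = 96
I (Max): max(22, 63) = 63
G (Min): min(96, 63) = 63
Root (Max): max(57, 47, 63) = 63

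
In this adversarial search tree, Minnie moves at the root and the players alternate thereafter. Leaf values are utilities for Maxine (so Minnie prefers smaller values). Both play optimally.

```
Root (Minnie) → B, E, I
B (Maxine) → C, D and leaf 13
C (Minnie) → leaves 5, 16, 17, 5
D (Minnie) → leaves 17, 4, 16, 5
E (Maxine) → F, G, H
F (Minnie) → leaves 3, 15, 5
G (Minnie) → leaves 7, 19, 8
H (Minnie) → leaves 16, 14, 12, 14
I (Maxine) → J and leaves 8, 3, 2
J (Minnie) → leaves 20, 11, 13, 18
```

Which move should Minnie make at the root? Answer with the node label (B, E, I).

I

C (Minnie): min(5, 16, 17, 5) = 5
D (Minnie): min(17, 4, 16, 5) = 4
B (Maxine): max(5, 4, 13) = 13
F (Minnie): min(3, 15, 5) = 3
G (Minnie): min(7, 19, 8) = 7
H (Minnie): min(16, 14, 12, 14) = 12
E (Maxine): max(3, 7, 12) = 12
J (Minnie): min(20, 11, 13, 18) = 11
I (Maxine): max(11, 8, 3, 2) = 11
Root (Minnie): min(13, 12, 11) = 11
Minnie picks the child with the lowest value: I (value 11).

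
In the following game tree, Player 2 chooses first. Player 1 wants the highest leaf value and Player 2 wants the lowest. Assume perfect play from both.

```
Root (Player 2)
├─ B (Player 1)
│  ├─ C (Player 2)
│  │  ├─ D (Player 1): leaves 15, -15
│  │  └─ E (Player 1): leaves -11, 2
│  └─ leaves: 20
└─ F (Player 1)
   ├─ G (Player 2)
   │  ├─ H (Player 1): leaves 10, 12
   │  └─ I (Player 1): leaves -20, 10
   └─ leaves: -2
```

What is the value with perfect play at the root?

D (Player 1): max(15, -15) = 15
E (Player 1): max(-11, 2) = 2
C (Player 2): min(15, 2) = 2
B (Player 1): max(2, 20) = 20
H (Player 1): max(10, 12) = 12
I (Player 1): max(-20, 10) = 10
G (Player 2): min(12, 10) = 10
F (Player 1): max(10, -2) = 10
Root (Player 2): min(20, 10) = 10

10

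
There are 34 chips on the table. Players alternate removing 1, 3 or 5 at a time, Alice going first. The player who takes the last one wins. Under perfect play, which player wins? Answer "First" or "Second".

Second

Positions where the player to move wins (W) vs loses (L):
i:   0  1  2  3  4  5  6  7  8  9 10 11 12 13 14 15 16 17 18 19 20 21 22 23 24 25 26 27 28 29 30 31 32 33 34
     L  W  L  W  L  W  L  W  L  W  L  W  L  W  L  W  L  W  L  W  L  W  L  W  L  W  L  W  L  W  L  W  L  W  L
Position 34 is L, so the second player wins.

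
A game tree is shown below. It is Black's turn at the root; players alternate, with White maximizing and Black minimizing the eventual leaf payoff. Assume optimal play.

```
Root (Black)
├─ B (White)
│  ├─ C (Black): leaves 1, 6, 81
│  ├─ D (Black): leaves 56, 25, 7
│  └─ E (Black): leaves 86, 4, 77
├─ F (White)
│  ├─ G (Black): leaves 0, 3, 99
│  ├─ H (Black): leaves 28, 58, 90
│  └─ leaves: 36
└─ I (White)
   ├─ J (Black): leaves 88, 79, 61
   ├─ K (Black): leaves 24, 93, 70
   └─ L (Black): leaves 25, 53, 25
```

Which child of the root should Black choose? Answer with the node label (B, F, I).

C (Black): min(1, 6, 81) = 1
D (Black): min(56, 25, 7) = 7
E (Black): min(86, 4, 77) = 4
B (White): max(1, 7, 4) = 7
G (Black): min(0, 3, 99) = 0
H (Black): min(28, 58, 90) = 28
F (White): max(0, 28, 36) = 36
J (Black): min(88, 79, 61) = 61
K (Black): min(24, 93, 70) = 24
L (Black): min(25, 53, 25) = 25
I (White): max(61, 24, 25) = 61
Root (Black): min(7, 36, 61) = 7
Black picks the child with the lowest value: B (value 7).

B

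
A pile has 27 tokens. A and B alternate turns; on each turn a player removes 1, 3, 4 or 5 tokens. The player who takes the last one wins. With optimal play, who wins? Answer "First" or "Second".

First

Positions where the player to move wins (W) vs loses (L):
i:   0  1  2  3  4  5  6  7  8  9 10 11 12 13 14 15 16 17 18 19 20 21 22 23 24 25 26 27
     L  W  L  W  W  W  W  W  L  W  L  W  W  W  W  W  L  W  L  W  W  W  W  W  L  W  L  W
Position 27 is W, so the first player wins.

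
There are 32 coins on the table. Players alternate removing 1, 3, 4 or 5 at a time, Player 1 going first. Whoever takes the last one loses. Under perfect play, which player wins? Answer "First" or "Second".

Compute winning (W) and losing (L) positions by backward induction:
i:   0  1  2  3  4  5  6  7  8  9 10 11 12 13 14 15 16 17 18 19 20 21 22 23 24 25 26 27 28 29 30 31 32
     W  L  W  L  W  W  W  W  W  L  W  L  W  W  W  W  W  L  W  L  W  W  W  W  W  L  W  L  W  W  W  W  W
Position 32 is W, so the first player wins.

First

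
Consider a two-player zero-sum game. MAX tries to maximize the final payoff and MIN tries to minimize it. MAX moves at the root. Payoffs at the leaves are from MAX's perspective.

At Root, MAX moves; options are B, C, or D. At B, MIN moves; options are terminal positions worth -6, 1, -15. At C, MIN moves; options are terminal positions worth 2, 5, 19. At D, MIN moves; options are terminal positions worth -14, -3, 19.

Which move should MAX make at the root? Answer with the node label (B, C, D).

C

B (MIN): min(-6, 1, -15) = -15
C (MIN): min(2, 5, 19) = 2
D (MIN): min(-14, -3, 19) = -14
Root (MAX): max(-15, 2, -14) = 2
MAX picks the child with the highest value: C (value 2).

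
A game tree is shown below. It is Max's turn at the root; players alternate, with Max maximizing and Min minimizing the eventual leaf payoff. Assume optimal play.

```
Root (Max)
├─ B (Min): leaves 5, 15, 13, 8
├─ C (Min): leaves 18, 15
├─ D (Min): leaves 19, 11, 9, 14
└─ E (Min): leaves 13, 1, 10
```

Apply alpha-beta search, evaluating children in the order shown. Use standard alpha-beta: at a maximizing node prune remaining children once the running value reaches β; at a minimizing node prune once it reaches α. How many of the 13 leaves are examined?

B [α=-∞,β=+∞]: v=5
C [α=5,β=+∞]: v=15
D [α=15,β=+∞]: v=11 after child 2 ≤ α → α-cutoff, skip 2
E [α=15,β=+∞]: v=13 after child 1 ≤ α → α-cutoff, skip 2
Root [α=-∞,β=+∞]: v=15
Leaves evaluated: 9 of 13.

9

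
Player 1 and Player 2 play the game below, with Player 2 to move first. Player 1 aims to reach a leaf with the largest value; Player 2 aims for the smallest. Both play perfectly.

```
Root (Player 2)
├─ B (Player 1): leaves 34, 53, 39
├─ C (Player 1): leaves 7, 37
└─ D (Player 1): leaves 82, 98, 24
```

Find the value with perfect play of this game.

37

B (Player 1): max(34, 53, 39) = 53
C (Player 1): max(7, 37) = 37
D (Player 1): max(82, 98, 24) = 98
Root (Player 2): min(53, 37, 98) = 37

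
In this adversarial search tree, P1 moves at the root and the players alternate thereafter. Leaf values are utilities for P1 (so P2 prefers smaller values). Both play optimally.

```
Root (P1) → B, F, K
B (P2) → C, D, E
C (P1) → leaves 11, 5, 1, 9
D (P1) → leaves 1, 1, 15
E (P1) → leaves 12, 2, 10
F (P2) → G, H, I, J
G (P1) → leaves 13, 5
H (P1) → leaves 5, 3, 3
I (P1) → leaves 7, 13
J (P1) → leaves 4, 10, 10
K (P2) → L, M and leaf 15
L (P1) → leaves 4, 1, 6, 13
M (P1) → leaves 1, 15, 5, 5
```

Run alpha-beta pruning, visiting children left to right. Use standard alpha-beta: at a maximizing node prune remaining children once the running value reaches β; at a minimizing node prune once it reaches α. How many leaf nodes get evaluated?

C [α=-∞,β=+∞]: v=11
D [α=-∞,β=11]: v=15
E [α=-∞,β=11]: v=12 after child 1 ≥ β → β-cutoff, skip 2
B [α=-∞,β=+∞]: v=11
G [α=11,β=+∞]: v=13
H [α=11,β=13]: v=5
F [α=11,β=+∞]: v=5 after child 2 ≤ α → α-cutoff, skip 2
L [α=11,β=+∞]: v=13
M [α=11,β=13]: v=15 after child 2 ≥ β → β-cutoff, skip 2
K [α=11,β=+∞]: v=13
Root [α=-∞,β=+∞]: v=13
Leaves evaluated: 20 of 29.

20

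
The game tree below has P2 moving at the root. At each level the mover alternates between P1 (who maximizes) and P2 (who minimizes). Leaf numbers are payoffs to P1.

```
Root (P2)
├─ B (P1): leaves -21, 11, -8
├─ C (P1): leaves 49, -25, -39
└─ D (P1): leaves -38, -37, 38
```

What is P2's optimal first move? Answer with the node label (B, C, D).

B

B (P1): max(-21, 11, -8) = 11
C (P1): max(49, -25, -39) = 49
D (P1): max(-38, -37, 38) = 38
Root (P2): min(11, 49, 38) = 11
P2 picks the child with the lowest value: B (value 11).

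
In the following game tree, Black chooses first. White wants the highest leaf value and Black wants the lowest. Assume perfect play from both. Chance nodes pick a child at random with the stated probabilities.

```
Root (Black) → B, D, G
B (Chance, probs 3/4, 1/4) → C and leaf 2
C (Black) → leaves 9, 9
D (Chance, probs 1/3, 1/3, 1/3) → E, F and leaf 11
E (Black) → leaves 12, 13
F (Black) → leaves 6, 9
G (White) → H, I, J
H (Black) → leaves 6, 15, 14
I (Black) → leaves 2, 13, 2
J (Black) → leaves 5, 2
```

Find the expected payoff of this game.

C (Black): min(9, 9) = 9
B (Chance): 3/4·9 + 1/4·2 = 7.25
E (Black): min(12, 13) = 12
F (Black): min(6, 9) = 6
D (Chance): 1/3·12 + 1/3·6 + 1/3·11 = 9.67
H (Black): min(6, 15, 14) = 6
I (Black): min(2, 13, 2) = 2
J (Black): min(5, 2) = 2
G (White): max(6, 2, 2) = 6
Root (Black): min(7.25, 9.67, 6) = 6

6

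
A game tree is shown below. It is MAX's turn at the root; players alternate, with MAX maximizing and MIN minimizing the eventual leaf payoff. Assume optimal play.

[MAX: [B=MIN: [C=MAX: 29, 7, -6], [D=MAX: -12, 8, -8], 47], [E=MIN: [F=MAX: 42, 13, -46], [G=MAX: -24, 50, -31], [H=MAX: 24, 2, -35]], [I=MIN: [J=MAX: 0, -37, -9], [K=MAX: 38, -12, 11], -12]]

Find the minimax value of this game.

C (MAX): max(29, 7, -6) = 29
D (MAX): max(-12, 8, -8) = 8
B (MIN): min(29, 8, 47) = 8
F (MAX): max(42, 13, -46) = 42
G (MAX): max(-24, 50, -31) = 50
H (MAX): max(24, 2, -35) = 24
E (MIN): min(42, 50, 24) = 24
J (MAX): max(0, -37, -9) = 0
K (MAX): max(38, -12, 11) = 38
I (MIN): min(0, 38, -12) = -12
Root (MAX): max(8, 24, -12) = 24

24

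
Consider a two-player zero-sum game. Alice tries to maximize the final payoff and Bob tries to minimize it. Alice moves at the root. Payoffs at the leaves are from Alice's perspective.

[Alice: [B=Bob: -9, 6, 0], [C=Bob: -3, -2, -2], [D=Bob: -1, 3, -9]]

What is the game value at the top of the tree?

-3

B (Bob): min(-9, 6, 0) = -9
C (Bob): min(-3, -2, -2) = -3
D (Bob): min(-1, 3, -9) = -9
Root (Alice): max(-9, -3, -9) = -3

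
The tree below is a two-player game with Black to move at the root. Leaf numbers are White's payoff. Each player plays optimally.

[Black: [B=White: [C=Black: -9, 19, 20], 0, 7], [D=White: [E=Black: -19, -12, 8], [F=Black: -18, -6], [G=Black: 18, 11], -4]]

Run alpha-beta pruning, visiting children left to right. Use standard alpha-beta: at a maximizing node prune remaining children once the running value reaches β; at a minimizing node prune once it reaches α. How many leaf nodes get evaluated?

12

C [α=-∞,β=+∞]: v=-9
B [α=-∞,β=+∞]: v=7
E [α=-∞,β=7]: v=-19
F [α=-19,β=7]: v=-18
G [α=-18,β=7]: v=11
D [α=-∞,β=7]: v=11 after child 3 ≥ β → β-cutoff, skip 1
Root [α=-∞,β=+∞]: v=7
Leaves evaluated: 12 of 13.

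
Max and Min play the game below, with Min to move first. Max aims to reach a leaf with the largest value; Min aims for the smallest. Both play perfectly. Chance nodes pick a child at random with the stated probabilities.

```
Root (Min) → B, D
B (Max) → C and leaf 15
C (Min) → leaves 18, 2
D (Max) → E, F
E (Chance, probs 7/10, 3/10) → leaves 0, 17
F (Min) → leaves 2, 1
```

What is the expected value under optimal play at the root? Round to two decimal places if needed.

C (Min): min(18, 2) = 2
B (Max): max(2, 15) = 15
E (Chance): 7/10·0 + 3/10·17 = 5.1
F (Min): min(2, 1) = 1
D (Max): max(5.1, 1) = 5.1
Root (Min): min(15, 5.1) = 5.1

5.1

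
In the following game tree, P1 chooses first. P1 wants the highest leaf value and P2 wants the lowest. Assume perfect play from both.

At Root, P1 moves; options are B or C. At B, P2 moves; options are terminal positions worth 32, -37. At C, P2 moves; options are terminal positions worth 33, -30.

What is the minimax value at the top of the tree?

-30

B (P2): min(32, -37) = -37
C (P2): min(33, -30) = -30
Root (P1): max(-37, -30) = -30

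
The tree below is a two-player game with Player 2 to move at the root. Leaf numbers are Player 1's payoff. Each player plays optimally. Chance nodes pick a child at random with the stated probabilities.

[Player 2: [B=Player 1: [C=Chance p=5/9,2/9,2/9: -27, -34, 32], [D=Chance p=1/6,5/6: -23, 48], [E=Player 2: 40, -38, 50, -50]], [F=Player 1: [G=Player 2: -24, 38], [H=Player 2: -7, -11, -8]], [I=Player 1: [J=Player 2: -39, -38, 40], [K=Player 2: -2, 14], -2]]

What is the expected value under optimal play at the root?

-11

C (Chance): 5/9·-27 + 2/9·-34 + 2/9·32 = -15.44
D (Chance): 1/6·-23 + 5/6·48 = 36.17
E (Player 2): min(40, -38, 50, -50) = -50
B (Player 1): max(-15.44, 36.17, -50) = 36.17
G (Player 2): min(-24, 38) = -24
H (Player 2): min(-7, -11, -8) = -11
F (Player 1): max(-24, -11) = -11
J (Player 2): min(-39, -38, 40) = -39
K (Player 2): min(-2, 14) = -2
I (Player 1): max(-39, -2, -2) = -2
Root (Player 2): min(36.17, -11, -2) = -11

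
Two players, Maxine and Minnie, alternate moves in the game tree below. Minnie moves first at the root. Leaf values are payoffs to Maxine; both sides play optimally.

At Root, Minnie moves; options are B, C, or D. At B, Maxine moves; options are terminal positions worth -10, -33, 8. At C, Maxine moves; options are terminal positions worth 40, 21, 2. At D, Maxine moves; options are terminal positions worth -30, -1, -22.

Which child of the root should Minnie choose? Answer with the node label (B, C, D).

D

B (Maxine): max(-10, -33, 8) = 8
C (Maxine): max(40, 21, 2) = 40
D (Maxine): max(-30, -1, -22) = -1
Root (Minnie): min(8, 40, -1) = -1
Minnie picks the child with the lowest value: D (value -1).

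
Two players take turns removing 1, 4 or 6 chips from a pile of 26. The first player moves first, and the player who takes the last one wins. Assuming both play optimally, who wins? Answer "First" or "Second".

First

i:   0  1  2  3  4  5  6  7  8  9 10 11 12 13 14 15 16 17 18 19 20 21 22 23 24 25 26
     L  W  L  W  W  L  W  L  W  W  L  W  L  W  W  L  W  L  W  W  L  W  L  W  W  L  W
Position 26 is W, so the first player wins.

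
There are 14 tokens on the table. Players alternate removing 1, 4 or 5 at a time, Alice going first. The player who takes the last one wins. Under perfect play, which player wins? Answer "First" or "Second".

i:   0  1  2  3  4  5  6  7  8  9 10 11 12 13 14
     L  W  L  W  W  W  W  W  L  W  L  W  W  W  W
Position 14 is W, so the first player wins.

First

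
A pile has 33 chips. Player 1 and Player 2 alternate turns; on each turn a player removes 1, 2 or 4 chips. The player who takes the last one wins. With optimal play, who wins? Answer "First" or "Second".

Compute winning (W) and losing (L) positions by backward induction:
i:   0  1  2  3  4  5  6  7  8  9 10 11 12 13 14 15 16 17 18 19 20 21 22 23 24 25 26 27 28 29 30 31 32 33
     L  W  W  L  W  W  L  W  W  L  W  W  L  W  W  L  W  W  L  W  W  L  W  W  L  W  W  L  W  W  L  W  W  L
Position 33 is L, so the second player wins.

Second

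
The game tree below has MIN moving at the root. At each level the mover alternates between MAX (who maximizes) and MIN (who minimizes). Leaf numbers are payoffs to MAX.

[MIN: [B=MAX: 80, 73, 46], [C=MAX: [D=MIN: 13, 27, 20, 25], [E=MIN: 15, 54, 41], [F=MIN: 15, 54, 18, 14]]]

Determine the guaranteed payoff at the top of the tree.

15

B (MAX): max(80, 73, 46) = 80
D (MIN): min(13, 27, 20, 25) = 13
E (MIN): min(15, 54, 41) = 15
F (MIN): min(15, 54, 18, 14) = 14
C (MAX): max(13, 15, 14) = 15
Root (MIN): min(80, 15) = 15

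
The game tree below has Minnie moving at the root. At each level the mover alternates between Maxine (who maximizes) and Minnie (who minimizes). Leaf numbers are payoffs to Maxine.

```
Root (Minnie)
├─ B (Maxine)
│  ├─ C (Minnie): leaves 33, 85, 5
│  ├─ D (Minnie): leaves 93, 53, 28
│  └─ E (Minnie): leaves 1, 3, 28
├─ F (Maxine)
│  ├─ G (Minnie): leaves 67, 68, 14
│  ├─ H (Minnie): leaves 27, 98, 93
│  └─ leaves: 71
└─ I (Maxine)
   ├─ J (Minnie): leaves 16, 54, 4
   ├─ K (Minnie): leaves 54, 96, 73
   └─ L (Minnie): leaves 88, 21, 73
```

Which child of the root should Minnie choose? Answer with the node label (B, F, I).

C (Minnie): min(33, 85, 5) = 5
D (Minnie): min(93, 53, 28) = 28
E (Minnie): min(1, 3, 28) = 1
B (Maxine): max(5, 28, 1) = 28
G (Minnie): min(67, 68, 14) = 14
H (Minnie): min(27, 98, 93) = 27
F (Maxine): max(14, 27, 71) = 71
J (Minnie): min(16, 54, 4) = 4
K (Minnie): min(54, 96, 73) = 54
L (Minnie): min(88, 21, 73) = 21
I (Maxine): max(4, 54, 21) = 54
Root (Minnie): min(28, 71, 54) = 28
Minnie picks the child with the lowest value: B (value 28).

B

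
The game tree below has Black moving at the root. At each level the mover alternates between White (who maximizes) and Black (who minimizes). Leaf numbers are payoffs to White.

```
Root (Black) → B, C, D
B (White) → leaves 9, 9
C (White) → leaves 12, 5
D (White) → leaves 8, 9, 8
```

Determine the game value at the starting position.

9

B (White): max(9, 9) = 9
C (White): max(12, 5) = 12
D (White): max(8, 9, 8) = 9
Root (Black): min(9, 12, 9) = 9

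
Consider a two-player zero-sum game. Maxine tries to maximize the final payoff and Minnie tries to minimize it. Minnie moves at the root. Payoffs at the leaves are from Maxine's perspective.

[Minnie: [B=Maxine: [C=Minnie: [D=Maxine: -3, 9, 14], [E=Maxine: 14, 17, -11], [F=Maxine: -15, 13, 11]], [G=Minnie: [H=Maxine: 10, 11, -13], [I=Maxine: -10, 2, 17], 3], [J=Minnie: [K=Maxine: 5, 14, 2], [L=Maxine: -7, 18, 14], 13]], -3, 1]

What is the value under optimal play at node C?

D: max(-3, 9, 14) = 14
E: max(14, 17, -11) = 17
F: max(-15, 13, 11) = 13
C: min(14, 17, 13) = 13

13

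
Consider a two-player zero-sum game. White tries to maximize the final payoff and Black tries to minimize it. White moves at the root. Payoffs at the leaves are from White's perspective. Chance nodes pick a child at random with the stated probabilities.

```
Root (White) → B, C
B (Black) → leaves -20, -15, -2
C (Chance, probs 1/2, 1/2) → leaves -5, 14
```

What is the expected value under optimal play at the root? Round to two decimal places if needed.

B (Black): min(-20, -15, -2) = -20
C (Chance): 1/2·-5 + 1/2·14 = 4.5
Root (White): max(-20, 4.5) = 4.5

4.5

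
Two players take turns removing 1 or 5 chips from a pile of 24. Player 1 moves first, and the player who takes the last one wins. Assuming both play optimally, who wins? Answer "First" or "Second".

Second

W/L table (W = player to move can force a win):
i:   0  1  2  3  4  5  6  7  8  9 10 11 12 13 14 15 16 17 18 19 20 21 22 23 24
     L  W  L  W  L  W  L  W  L  W  L  W  L  W  L  W  L  W  L  W  L  W  L  W  L
Position 24 is L, so the second player wins.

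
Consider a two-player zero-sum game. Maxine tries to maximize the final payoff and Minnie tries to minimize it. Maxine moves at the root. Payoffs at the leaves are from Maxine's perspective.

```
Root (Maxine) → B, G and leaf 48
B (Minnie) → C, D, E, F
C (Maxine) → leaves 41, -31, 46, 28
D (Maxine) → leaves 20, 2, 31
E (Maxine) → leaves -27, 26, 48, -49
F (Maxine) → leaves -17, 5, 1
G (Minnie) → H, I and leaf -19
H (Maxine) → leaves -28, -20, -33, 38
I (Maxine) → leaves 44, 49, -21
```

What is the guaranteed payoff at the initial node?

C (Maxine): max(41, -31, 46, 28) = 46
D (Maxine): max(20, 2, 31) = 31
E (Maxine): max(-27, 26, 48, -49) = 48
F (Maxine): max(-17, 5, 1) = 5
B (Minnie): min(46, 31, 48, 5) = 5
H (Maxine): max(-28, -20, -33, 38) = 38
I (Maxine): max(44, 49, -21) = 49
G (Minnie): min(38, 49, -19) = -19
Root (Maxine): max(5, -19, 48) = 48

48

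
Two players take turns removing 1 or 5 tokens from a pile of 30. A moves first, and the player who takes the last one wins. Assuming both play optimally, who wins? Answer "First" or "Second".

Second

Compute winning (W) and losing (L) positions by backward induction:
i:   0  1  2  3  4  5  6  7  8  9 10 11 12 13 14 15 16 17 18 19 20 21 22 23 24 25 26 27 28 29 30
     L  W  L  W  L  W  L  W  L  W  L  W  L  W  L  W  L  W  L  W  L  W  L  W  L  W  L  W  L  W  L
Position 30 is L, so the second player wins.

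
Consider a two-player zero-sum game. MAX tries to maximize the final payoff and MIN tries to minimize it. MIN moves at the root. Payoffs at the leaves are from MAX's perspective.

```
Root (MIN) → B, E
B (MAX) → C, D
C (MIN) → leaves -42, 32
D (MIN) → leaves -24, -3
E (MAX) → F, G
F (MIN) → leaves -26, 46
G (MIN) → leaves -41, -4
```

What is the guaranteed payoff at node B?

C: min(-42, 32) = -42
D: min(-24, -3) = -24
B: max(-42, -24) = -24

-24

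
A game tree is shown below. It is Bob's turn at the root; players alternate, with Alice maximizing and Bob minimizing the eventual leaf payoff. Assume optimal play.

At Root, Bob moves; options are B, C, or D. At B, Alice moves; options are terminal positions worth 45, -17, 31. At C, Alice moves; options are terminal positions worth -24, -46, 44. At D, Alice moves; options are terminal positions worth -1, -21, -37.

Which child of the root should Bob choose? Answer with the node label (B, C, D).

D

B (Alice): max(45, -17, 31) = 45
C (Alice): max(-24, -46, 44) = 44
D (Alice): max(-1, -21, -37) = -1
Root (Bob): min(45, 44, -1) = -1
Bob picks the child with the lowest value: D (value -1).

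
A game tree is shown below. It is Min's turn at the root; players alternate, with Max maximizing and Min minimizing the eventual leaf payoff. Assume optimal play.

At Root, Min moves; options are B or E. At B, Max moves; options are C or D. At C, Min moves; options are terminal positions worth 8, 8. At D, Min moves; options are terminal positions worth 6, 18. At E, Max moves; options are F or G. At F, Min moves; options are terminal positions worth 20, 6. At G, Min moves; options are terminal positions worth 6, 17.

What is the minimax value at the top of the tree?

C (Min): min(8, 8) = 8
D (Min): min(6, 18) = 6
B (Max): max(8, 6) = 8
F (Min): min(20, 6) = 6
G (Min): min(6, 17) = 6
E (Max): max(6, 6) = 6
Root (Min): min(8, 6) = 6

6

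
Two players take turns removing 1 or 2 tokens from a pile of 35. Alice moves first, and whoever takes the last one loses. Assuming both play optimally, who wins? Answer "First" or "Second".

Mark each pile size as W (mover wins) or L (mover loses):
i:   0  1  2  3  4  5  6  7  8  9 10 11 12 13 14 15 16 17 18 19 20 21 22 23 24 25 26 27 28 29 30 31 32 33 34 35
     W  L  W  W  L  W  W  L  W  W  L  W  W  L  W  W  L  W  W  L  W  W  L  W  W  L  W  W  L  W  W  L  W  W  L  W
Position 35 is W, so the first player wins.

First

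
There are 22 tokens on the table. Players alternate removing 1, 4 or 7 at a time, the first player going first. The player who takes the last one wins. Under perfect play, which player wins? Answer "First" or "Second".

First

i:   0  1  2  3  4  5  6  7  8  9 10 11 12 13 14 15 16 17 18 19 20 21 22
     L  W  L  W  W  L  W  W  L  W  L  W  W  L  W  W  L  W  L  W  W  L  W
Position 22 is W, so the first player wins.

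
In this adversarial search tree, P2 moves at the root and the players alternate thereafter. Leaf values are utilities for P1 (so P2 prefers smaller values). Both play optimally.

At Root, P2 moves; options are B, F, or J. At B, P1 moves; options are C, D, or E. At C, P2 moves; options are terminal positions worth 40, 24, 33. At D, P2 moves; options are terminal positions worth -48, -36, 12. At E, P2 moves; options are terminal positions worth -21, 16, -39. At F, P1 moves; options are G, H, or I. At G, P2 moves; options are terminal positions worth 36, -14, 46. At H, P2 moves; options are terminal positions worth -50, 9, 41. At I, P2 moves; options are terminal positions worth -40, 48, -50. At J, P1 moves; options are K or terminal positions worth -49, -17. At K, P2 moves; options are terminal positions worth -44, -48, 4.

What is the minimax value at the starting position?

-17

C (P2): min(40, 24, 33) = 24
D (P2): min(-48, -36, 12) = -48
E (P2): min(-21, 16, -39) = -39
B (P1): max(24, -48, -39) = 24
G (P2): min(36, -14, 46) = -14
H (P2): min(-50, 9, 41) = -50
I (P2): min(-40, 48, -50) = -50
F (P1): max(-14, -50, -50) = -14
K (P2): min(-44, -48, 4) = -48
J (P1): max(-48, -49, -17) = -17
Root (P2): min(24, -14, -17) = -17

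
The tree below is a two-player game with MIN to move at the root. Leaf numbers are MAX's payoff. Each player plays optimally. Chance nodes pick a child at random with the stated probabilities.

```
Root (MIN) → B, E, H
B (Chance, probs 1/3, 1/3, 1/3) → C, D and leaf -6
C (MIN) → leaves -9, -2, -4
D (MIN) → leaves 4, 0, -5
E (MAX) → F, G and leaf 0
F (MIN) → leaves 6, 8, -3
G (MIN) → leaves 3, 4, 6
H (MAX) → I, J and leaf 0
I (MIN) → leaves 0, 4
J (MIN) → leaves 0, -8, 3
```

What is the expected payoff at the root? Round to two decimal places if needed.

-6.67

C (MIN): min(-9, -2, -4) = -9
D (MIN): min(4, 0, -5) = -5
B (Chance): 1/3·-9 + 1/3·-5 + 1/3·-6 = -6.67
F (MIN): min(6, 8, -3) = -3
G (MIN): min(3, 4, 6) = 3
E (MAX): max(-3, 3, 0) = 3
I (MIN): min(0, 4) = 0
J (MIN): min(0, -8, 3) = -8
H (MAX): max(0, -8, 0) = 0
Root (MIN): min(-6.67, 3, 0) = -6.67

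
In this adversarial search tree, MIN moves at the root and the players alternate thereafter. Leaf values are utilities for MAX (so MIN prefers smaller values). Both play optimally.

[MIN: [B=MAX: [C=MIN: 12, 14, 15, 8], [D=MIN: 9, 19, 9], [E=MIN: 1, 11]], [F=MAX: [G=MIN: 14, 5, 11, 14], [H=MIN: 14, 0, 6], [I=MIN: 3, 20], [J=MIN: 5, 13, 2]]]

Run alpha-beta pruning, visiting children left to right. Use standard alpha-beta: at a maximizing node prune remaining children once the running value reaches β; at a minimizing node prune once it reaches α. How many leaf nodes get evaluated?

C [α=-∞,β=+∞]: v=8
D [α=8,β=+∞]: v=9
E [α=9,β=+∞]: v=1 after child 1 ≤ α → α-cutoff, skip 1
B [α=-∞,β=+∞]: v=9
G [α=-∞,β=9]: v=5
H [α=5,β=9]: v=0 after child 2 ≤ α → α-cutoff, skip 1
I [α=5,β=9]: v=3 after child 1 ≤ α → α-cutoff, skip 1
J [α=5,β=9]: v=5 after child 1 ≤ α → α-cutoff, skip 2
F [α=-∞,β=9]: v=5
Root [α=-∞,β=+∞]: v=5
Leaves evaluated: 16 of 21.

16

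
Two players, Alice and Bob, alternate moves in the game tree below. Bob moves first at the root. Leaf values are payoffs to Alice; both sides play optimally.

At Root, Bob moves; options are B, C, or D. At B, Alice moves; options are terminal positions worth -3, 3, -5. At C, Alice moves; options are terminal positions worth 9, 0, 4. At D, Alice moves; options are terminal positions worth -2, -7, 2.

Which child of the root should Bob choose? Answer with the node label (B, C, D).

B (Alice): max(-3, 3, -5) = 3
C (Alice): max(9, 0, 4) = 9
D (Alice): max(-2, -7, 2) = 2
Root (Bob): min(3, 9, 2) = 2
Bob picks the child with the lowest value: D (value 2).

D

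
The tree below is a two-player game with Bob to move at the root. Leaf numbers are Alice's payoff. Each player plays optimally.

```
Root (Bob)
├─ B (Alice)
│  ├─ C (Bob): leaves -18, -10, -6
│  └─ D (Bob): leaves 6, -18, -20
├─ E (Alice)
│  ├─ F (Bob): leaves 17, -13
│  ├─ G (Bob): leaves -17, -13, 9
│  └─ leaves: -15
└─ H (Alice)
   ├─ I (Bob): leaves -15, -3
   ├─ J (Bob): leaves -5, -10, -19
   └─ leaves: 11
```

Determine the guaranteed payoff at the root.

-18

C (Bob): min(-18, -10, -6) = -18
D (Bob): min(6, -18, -20) = -20
B (Alice): max(-18, -20) = -18
F (Bob): min(17, -13) = -13
G (Bob): min(-17, -13, 9) = -17
E (Alice): max(-13, -17, -15) = -13
I (Bob): min(-15, -3) = -15
J (Bob): min(-5, -10, -19) = -19
H (Alice): max(-15, -19, 11) = 11
Root (Bob): min(-18, -13, 11) = -18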